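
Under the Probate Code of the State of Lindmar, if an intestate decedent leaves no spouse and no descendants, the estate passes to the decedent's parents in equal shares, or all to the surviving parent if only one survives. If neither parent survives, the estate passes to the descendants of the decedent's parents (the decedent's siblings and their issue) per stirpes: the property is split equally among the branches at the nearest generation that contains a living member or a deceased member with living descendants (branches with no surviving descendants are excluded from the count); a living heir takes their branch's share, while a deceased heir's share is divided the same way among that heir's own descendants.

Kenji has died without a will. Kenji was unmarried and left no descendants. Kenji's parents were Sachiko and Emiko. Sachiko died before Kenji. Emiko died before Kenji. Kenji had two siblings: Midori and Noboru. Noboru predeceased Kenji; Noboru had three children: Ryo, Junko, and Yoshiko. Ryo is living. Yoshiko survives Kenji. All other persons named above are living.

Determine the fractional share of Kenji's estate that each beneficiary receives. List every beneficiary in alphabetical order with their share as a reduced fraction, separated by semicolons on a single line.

Junko 1/6; Midori 1/2; Ryo 1/6; Yoshiko 1/6

Neither parent survives and there are no descendants, so the estate passes to Kenji's siblings and their issue per stirpes.
The estate is divided into 2 equal shares of 1/2 among Midori, Noboru.
Midori is living and takes 1/2.
Noboru predeceased; the 1/2 allotted to Noboru's branch passes to Noboru's issue by representation.
The 1/2 is divided into 3 equal shares of 1/6 among Ryo, Junko, Yoshiko.
Ryo is living and takes 1/6.
Junko is living and takes 1/6.
Yoshiko is living and takes 1/6.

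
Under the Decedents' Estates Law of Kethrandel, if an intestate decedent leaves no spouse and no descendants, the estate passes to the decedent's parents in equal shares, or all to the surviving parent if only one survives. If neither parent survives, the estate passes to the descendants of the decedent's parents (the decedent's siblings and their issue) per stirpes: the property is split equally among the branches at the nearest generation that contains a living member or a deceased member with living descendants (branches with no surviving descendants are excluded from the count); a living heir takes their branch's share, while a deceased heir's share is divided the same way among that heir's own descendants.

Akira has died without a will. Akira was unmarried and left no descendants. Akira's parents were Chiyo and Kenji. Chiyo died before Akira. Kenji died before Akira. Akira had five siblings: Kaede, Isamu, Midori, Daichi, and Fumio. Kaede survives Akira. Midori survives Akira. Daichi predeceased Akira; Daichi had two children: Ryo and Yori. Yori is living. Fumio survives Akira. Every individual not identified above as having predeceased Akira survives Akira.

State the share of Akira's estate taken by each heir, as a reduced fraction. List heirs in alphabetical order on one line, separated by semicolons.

Fumio 1/5; Isamu 1/5; Kaede 1/5; Midori 1/5; Ryo 1/10; Yori 1/10

Neither parent survives and there are no descendants, so the estate passes to Akira's siblings and their issue per stirpes.
The estate is divided into 5 equal shares of 1/5 among Kaede, Isamu, Midori, Daichi, Fumio.
Kaede is living and takes 1/5.
Isamu is living and takes 1/5.
Midori is living and takes 1/5.
Daichi predeceased; the 1/5 allotted to Daichi's branch passes to Daichi's issue by representation.
The 1/5 is divided into 2 equal shares of 1/10 among Ryo, Yori.
Ryo is living and takes 1/10.
Yori is living and takes 1/10.
Fumio is living and takes 1/5.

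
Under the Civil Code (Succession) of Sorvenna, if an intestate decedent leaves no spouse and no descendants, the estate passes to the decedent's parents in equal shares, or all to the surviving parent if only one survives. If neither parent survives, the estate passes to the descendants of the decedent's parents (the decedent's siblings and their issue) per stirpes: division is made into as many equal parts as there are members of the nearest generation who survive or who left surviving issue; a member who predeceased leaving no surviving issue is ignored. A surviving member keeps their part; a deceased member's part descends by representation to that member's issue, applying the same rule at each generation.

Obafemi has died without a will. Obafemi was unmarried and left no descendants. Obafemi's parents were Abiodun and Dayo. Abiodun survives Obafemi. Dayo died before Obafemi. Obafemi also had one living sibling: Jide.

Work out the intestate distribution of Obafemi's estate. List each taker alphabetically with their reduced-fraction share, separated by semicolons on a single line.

Abiodun 1

Only one parent, Abiodun, survives, so Abiodun takes the entire estate. The siblings take nothing because a surviving parent has priority.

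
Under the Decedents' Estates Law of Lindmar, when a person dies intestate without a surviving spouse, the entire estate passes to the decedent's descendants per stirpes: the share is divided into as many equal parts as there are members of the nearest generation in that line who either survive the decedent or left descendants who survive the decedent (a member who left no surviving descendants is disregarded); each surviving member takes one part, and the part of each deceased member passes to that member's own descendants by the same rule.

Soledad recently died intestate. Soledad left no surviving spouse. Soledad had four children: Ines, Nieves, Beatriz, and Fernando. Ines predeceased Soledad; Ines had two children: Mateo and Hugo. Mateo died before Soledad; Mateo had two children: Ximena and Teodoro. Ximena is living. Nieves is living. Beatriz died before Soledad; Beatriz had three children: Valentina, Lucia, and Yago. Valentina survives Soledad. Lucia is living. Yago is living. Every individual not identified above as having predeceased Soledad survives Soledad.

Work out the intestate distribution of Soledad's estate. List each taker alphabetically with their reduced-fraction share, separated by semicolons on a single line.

Fernando 1/4; Hugo 1/8; Lucia 1/12; Nieves 1/4; Teodoro 1/16; Valentina 1/12; Ximena 1/16; Yago 1/12

There is no surviving spouse, so the entire estate passes to Soledad's descendants per stirpes.
The estate is divided into 4 equal shares of 1/4 among Ines, Nieves, Beatriz, Fernando.
Ines predeceased; the 1/4 allotted to Ines's branch passes to Ines's issue by representation.
The 1/4 is divided into 2 equal shares of 1/8 among Mateo, Hugo.
Mateo predeceased; the 1/8 allotted to Mateo's branch passes to Mateo's issue by representation.
The 1/8 is divided into 2 equal shares of 1/16 among Ximena, Teodoro.
Ximena is living and takes 1/16.
Teodoro is living and takes 1/16.
Hugo is living and takes 1/8.
Nieves is living and takes 1/4.
Beatriz predeceased; the 1/4 allotted to Beatriz's branch passes to Beatriz's issue by representation.
The 1/4 is divided into 3 equal shares of 1/12 among Valentina, Lucia, Yago.
Valentina is living and takes 1/12.
Lucia is living and takes 1/12.
Yago is living and takes 1/12.
Fernando is living and takes 1/4.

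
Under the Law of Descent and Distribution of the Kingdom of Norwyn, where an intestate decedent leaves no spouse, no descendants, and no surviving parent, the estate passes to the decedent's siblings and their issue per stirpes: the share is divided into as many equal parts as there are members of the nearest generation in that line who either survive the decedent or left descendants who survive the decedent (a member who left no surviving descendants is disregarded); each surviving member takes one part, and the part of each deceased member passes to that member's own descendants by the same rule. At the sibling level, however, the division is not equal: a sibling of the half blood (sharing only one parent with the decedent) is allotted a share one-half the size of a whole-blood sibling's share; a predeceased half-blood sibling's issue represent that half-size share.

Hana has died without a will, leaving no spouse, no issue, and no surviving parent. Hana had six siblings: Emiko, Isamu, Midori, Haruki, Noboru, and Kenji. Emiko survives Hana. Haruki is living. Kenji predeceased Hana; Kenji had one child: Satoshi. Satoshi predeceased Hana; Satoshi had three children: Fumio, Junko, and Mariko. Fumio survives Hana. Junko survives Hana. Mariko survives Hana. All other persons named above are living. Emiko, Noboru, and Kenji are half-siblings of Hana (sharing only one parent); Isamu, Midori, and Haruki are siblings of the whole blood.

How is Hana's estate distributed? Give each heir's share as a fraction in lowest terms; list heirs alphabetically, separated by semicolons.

No spouse, descendants, or parent survives, so the estate passes to Hana's siblings per stirpes.
Half-blood siblings count for one-half the weight of whole-blood siblings at the initial division.
Dividing 1 in proportion to weights (total weight 9/2): Emiko (weight 1/2) → 1/9; Isamu (weight 1) → 2/9; Midori (weight 1) → 2/9; Haruki (weight 1) → 2/9; Noboru (weight 1/2) → 1/9; Kenji (weight 1/2) → 1/9.
Emiko is living and takes 1/9.
Isamu is living and takes 2/9.
Midori is living and takes 2/9.
Haruki is living and takes 2/9.
Noboru is living and takes 1/9.
Kenji predeceased; the 1/9 allotted to Kenji's branch passes to Kenji's issue by representation.
Satoshi's line is the sole branch at this level, so the full 1/9 passes to Satoshi's issue by representation.
The 1/9 is divided into 3 equal shares of 1/27 among Fumio, Junko, Mariko.
Fumio is living and takes 1/27.
Junko is living and takes 1/27.
Mariko is living and takes 1/27.

Emiko 1/9; Fumio 1/27; Haruki 2/9; Isamu 2/9; Junko 1/27; Mariko 1/27; Midori 2/9; Noboru 1/9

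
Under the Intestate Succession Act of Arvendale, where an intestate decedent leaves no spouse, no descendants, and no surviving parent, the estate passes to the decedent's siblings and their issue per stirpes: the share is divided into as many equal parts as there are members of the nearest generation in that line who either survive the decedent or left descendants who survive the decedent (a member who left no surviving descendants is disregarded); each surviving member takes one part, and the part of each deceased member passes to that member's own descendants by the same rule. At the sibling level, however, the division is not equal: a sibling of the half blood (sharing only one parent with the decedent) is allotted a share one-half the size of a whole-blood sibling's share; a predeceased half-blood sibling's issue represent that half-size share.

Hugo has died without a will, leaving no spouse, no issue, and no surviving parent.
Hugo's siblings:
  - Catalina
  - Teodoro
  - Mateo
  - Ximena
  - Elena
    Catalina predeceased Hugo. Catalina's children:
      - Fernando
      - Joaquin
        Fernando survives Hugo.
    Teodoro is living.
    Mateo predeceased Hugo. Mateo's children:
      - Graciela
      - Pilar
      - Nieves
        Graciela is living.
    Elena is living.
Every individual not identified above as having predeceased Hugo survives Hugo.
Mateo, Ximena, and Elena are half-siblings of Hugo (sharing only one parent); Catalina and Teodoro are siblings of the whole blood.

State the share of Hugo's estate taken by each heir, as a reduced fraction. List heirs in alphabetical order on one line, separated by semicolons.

No spouse, descendants, or parent survives, so the estate passes to Hugo's siblings per stirpes.
Half-blood siblings count for one-half the weight of whole-blood siblings at the initial division.
Dividing 1 in proportion to weights (total weight 7/2): Catalina (weight 1) → 2/7; Teodoro (weight 1) → 2/7; Mateo (weight 1/2) → 1/7; Ximena (weight 1/2) → 1/7; Elena (weight 1/2) → 1/7.
Catalina predeceased; the 2/7 allotted to Catalina's branch passes to Catalina's issue by representation.
The 2/7 is divided into 2 equal shares of 1/7 among Fernando, Joaquin.
Fernando is living and takes 1/7.
Joaquin is living and takes 1/7.
Teodoro is living and takes 2/7.
Mateo predeceased; the 1/7 allotted to Mateo's branch passes to Mateo's issue by representation.
The 1/7 is divided into 3 equal shares of 1/21 among Graciela, Pilar, Nieves.
Graciela is living and takes 1/21.
Pilar is living and takes 1/21.
Nieves is living and takes 1/21.
Ximena is living and takes 1/7.
Elena is living and takes 1/7.

Elena 1/7; Fernando 1/7; Graciela 1/21; Joaquin 1/7; Nieves 1/21; Pilar 1/21; Teodoro 2/7; Ximena 1/7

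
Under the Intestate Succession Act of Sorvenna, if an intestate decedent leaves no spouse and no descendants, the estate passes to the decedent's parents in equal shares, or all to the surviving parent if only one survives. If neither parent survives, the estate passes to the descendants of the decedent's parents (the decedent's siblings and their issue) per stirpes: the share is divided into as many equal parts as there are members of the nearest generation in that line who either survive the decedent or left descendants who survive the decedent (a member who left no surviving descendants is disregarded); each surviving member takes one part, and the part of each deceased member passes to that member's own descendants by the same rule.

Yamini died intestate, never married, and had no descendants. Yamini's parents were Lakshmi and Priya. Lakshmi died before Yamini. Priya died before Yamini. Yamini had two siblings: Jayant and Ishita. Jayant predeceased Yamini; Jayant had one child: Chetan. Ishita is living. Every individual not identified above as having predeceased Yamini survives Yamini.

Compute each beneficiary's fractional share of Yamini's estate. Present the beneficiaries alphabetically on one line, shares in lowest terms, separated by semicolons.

Chetan 1/2; Ishita 1/2

Neither parent survives and there are no descendants, so the estate passes to Yamini's siblings and their issue per stirpes.
The estate is divided into 2 equal shares of 1/2 among Jayant, Ishita.
Jayant predeceased; the 1/2 allotted to Jayant's branch passes to Jayant's issue by representation.
Chetan is the sole taker at this level and receives the full 1/2.
Ishita is living and takes 1/2.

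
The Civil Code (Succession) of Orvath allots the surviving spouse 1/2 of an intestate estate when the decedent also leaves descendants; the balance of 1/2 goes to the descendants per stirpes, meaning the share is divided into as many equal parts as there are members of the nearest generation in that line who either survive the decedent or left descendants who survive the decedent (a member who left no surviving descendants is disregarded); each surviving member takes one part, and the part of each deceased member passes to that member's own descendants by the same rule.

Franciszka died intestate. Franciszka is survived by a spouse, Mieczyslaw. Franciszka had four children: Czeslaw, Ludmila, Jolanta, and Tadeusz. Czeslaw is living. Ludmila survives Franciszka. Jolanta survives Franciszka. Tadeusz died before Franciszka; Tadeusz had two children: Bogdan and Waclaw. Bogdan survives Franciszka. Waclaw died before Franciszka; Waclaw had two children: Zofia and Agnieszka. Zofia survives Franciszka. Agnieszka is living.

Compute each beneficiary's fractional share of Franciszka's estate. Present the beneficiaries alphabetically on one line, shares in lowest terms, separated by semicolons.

Mieczyslaw, as surviving spouse, takes 1/2.
The remaining 1/2 passes to Franciszka's descendants per stirpes.
The 1/2 is divided into 4 equal shares of 1/8 among Czeslaw, Ludmila, Jolanta, Tadeusz.
Czeslaw is living and takes 1/8.
Ludmila is living and takes 1/8.
Jolanta is living and takes 1/8.
Tadeusz predeceased; the 1/8 allotted to Tadeusz's branch passes to Tadeusz's issue by representation.
The 1/8 is divided into 2 equal shares of 1/16 among Bogdan, Waclaw.
Bogdan is living and takes 1/16.
Waclaw predeceased; the 1/16 allotted to Waclaw's branch passes to Waclaw's issue by representation.
The 1/16 is divided into 2 equal shares of 1/32 among Zofia, Agnieszka.
Zofia is living and takes 1/32.
Agnieszka is living and takes 1/32.

Agnieszka 1/32; Bogdan 1/16; Czeslaw 1/8; Jolanta 1/8; Ludmila 1/8; Mieczyslaw 1/2; Zofia 1/32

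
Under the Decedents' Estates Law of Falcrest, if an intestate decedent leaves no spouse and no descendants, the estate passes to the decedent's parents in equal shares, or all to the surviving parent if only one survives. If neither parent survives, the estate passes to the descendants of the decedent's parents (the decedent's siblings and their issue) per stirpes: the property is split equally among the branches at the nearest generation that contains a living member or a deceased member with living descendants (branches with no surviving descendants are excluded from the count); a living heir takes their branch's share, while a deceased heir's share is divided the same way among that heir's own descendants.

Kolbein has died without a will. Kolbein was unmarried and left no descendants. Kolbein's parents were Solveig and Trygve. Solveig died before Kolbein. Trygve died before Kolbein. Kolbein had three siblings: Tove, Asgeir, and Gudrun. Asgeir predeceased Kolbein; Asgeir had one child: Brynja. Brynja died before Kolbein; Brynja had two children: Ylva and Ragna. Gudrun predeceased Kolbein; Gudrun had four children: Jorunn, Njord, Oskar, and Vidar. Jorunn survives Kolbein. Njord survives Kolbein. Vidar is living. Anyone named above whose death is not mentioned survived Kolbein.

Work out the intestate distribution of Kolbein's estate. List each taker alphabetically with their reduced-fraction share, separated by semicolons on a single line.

Neither parent survives and there are no descendants, so the estate passes to Kolbein's siblings and their issue per stirpes.
The estate is divided into 3 equal shares of 1/3 among Tove, Asgeir, Gudrun.
Tove is living and takes 1/3.
Asgeir predeceased; the 1/3 allotted to Asgeir's branch passes to Asgeir's issue by representation.
Brynja's line is the sole branch at this level, so the full 1/3 passes to Brynja's issue by representation.
The 1/3 is divided into 2 equal shares of 1/6 among Ylva, Ragna.
Ylva is living and takes 1/6.
Ragna is living and takes 1/6.
Gudrun predeceased; the 1/3 allotted to Gudrun's branch passes to Gudrun's issue by representation.
The 1/3 is divided into 4 equal shares of 1/12 among Jorunn, Njord, Oskar, Vidar.
Jorunn is living and takes 1/12.
Njord is living and takes 1/12.
Oskar is living and takes 1/12.
Vidar is living and takes 1/12.

Jorunn 1/12; Njord 1/12; Oskar 1/12; Ragna 1/6; Tove 1/3; Vidar 1/12; Ylva 1/6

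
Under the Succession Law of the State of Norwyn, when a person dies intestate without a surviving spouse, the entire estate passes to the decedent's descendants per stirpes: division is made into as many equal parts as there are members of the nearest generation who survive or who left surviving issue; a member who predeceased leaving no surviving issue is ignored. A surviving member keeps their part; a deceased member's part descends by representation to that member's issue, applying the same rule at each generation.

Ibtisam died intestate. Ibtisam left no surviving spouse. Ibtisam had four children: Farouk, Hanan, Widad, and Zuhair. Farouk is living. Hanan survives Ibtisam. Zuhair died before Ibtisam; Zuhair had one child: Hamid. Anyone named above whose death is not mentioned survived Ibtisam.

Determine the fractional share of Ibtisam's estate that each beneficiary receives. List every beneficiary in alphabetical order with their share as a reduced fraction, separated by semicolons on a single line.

Farouk 1/4; Hamid 1/4; Hanan 1/4; Widad 1/4

There is no surviving spouse, so the entire estate passes to Ibtisam's descendants per stirpes.
The estate is divided into 4 equal shares of 1/4 among Farouk, Hanan, Widad, Zuhair.
Farouk is living and takes 1/4.
Hanan is living and takes 1/4.
Widad is living and takes 1/4.
Zuhair predeceased; the 1/4 allotted to Zuhair's branch passes to Zuhair's issue by representation.
Hamid is the sole taker at this level and receives the full 1/4.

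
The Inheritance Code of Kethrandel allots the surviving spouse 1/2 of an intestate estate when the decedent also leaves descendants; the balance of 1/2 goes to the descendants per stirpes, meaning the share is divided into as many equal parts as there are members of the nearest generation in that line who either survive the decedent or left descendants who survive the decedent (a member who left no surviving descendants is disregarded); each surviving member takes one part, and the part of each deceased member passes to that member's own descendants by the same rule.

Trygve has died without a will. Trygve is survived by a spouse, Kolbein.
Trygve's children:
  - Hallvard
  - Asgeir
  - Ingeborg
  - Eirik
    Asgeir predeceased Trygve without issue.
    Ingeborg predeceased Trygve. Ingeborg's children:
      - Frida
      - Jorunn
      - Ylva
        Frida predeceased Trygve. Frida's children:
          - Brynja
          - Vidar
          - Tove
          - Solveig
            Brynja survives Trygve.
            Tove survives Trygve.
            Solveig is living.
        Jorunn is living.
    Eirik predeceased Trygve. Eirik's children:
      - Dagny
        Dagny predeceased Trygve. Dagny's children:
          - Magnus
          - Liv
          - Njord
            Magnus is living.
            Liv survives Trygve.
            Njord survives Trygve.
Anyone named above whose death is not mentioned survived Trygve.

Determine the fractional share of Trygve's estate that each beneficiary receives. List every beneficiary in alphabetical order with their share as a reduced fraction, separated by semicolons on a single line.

Kolbein, as surviving spouse, takes 1/2.
The remaining 1/2 passes to Trygve's descendants per stirpes.
Asgeir left no surviving issue, so that branch lapses and is disregarded.
The 1/2 is divided into 3 equal shares of 1/6 among Hallvard, Ingeborg, Eirik.
Hallvard is living and takes 1/6.
Ingeborg predeceased; the 1/6 allotted to Ingeborg's branch passes to Ingeborg's issue by representation.
The 1/6 is divided into 3 equal shares of 1/18 among Frida, Jorunn, Ylva.
Frida predeceased; the 1/18 allotted to Frida's branch passes to Frida's issue by representation.
The 1/18 is divided into 4 equal shares of 1/72 among Brynja, Vidar, Tove, Solveig.
Brynja is living and takes 1/72.
Vidar is living and takes 1/72.
Tove is living and takes 1/72.
Solveig is living and takes 1/72.
Jorunn is living and takes 1/18.
Ylva is living and takes 1/18.
Eirik predeceased; the 1/6 allotted to Eirik's branch passes to Eirik's issue by representation.
Dagny's line is the sole branch at this level, so the full 1/6 passes to Dagny's issue by representation.
The 1/6 is divided into 3 equal shares of 1/18 among Magnus, Liv, Njord.
Magnus is living and takes 1/18.
Liv is living and takes 1/18.
Njord is living and takes 1/18.

Brynja 1/72; Hallvard 1/6; Jorunn 1/18; Kolbein 1/2; Liv 1/18; Magnus 1/18; Njord 1/18; Solveig 1/72; Tove 1/72; Vidar 1/72; Ylva 1/18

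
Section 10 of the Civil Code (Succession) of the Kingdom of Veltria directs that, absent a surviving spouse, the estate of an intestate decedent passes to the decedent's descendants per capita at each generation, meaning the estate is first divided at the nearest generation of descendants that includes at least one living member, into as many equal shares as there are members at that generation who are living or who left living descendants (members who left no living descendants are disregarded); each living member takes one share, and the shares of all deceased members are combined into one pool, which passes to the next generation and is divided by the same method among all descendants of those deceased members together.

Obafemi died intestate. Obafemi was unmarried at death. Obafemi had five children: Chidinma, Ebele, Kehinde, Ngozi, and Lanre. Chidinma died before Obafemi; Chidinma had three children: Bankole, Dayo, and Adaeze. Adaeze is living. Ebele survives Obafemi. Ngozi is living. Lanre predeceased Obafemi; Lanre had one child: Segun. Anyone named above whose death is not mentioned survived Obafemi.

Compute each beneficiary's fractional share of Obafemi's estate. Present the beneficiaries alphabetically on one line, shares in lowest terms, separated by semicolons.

Adaeze 1/10; Bankole 1/10; Dayo 1/10; Ebele 1/5; Kehinde 1/5; Ngozi 1/5; Segun 1/10

There is no surviving spouse, so the entire estate passes to Obafemi's descendants per capita at each generation.
At generation 1 (Chidinma, Ebele, Kehinde, Ngozi, Lanre) there are 5 shares of (1)/5 = 1/5 each.
Living: Ebele, Kehinde, and Ngozi — each takes 1/5.
Deceased: Chidinma and Lanre. Their combined 2/5 is pooled and carried to generation 2.
At generation 2 (Bankole, Dayo, Adaeze, Segun) there are 4 shares of (2/5)/4 = 1/10 each.
Living: Bankole, Dayo, Adaeze, and Segun — each takes 1/10.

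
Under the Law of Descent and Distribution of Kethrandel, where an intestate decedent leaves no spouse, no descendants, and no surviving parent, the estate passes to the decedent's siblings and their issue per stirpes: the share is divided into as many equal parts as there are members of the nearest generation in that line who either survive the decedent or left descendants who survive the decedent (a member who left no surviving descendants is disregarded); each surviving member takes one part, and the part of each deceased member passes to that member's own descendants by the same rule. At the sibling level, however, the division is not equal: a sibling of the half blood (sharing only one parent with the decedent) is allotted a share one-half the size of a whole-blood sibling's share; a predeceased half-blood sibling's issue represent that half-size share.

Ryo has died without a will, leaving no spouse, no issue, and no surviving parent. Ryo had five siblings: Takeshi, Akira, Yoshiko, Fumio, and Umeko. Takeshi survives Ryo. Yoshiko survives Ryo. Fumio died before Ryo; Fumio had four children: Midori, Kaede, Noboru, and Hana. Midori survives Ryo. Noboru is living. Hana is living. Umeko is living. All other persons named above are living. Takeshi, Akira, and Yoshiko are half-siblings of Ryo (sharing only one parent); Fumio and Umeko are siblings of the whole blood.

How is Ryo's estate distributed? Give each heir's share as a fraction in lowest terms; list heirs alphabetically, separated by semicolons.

Akira 1/7; Hana 1/14; Kaede 1/14; Midori 1/14; Noboru 1/14; Takeshi 1/7; Umeko 2/7; Yoshiko 1/7

No spouse, descendants, or parent survives, so the estate passes to Ryo's siblings per stirpes.
Half-blood siblings count for one-half the weight of whole-blood siblings at the initial division.
Dividing 1 in proportion to weights (total weight 7/2): Takeshi (weight 1/2) → 1/7; Akira (weight 1/2) → 1/7; Yoshiko (weight 1/2) → 1/7; Fumio (weight 1) → 2/7; Umeko (weight 1) → 2/7.
Takeshi is living and takes 1/7.
Akira is living and takes 1/7.
Yoshiko is living and takes 1/7.
Fumio predeceased; the 2/7 allotted to Fumio's branch passes to Fumio's issue by representation.
The 2/7 is divided into 4 equal shares of 1/14 among Midori, Kaede, Noboru, Hana.
Midori is living and takes 1/14.
Kaede is living and takes 1/14.
Noboru is living and takes 1/14.
Hana is living and takes 1/14.
Umeko is living and takes 2/7.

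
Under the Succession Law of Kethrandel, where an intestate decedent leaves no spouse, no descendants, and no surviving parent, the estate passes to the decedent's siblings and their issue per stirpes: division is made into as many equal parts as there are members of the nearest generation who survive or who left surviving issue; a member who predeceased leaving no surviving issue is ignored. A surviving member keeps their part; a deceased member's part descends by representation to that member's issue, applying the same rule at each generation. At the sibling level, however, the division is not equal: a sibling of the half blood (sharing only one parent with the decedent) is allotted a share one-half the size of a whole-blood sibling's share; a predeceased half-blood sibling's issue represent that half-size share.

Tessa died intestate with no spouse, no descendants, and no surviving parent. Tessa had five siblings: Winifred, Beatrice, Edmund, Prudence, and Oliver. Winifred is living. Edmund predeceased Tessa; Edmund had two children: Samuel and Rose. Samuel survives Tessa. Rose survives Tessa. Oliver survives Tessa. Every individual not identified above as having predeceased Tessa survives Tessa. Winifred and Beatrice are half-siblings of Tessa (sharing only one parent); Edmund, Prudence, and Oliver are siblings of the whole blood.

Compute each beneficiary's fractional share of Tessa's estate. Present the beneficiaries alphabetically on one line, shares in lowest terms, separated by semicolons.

Beatrice 1/8; Oliver 1/4; Prudence 1/4; Rose 1/8; Samuel 1/8; Winifred 1/8

No spouse, descendants, or parent survives, so the estate passes to Tessa's siblings per stirpes.
Half-blood siblings count for one-half the weight of whole-blood siblings at the initial division.
Dividing 1 in proportion to weights (total weight 4): Winifred (weight 1/2) → 1/8; Beatrice (weight 1/2) → 1/8; Edmund (weight 1) → 1/4; Prudence (weight 1) → 1/4; Oliver (weight 1) → 1/4.
Winifred is living and takes 1/8.
Beatrice is living and takes 1/8.
Edmund predeceased; the 1/4 allotted to Edmund's branch passes to Edmund's issue by representation.
The 1/4 is divided into 2 equal shares of 1/8 among Samuel, Rose.
Samuel is living and takes 1/8.
Rose is living and takes 1/8.
Prudence is living and takes 1/4.
Oliver is living and takes 1/4.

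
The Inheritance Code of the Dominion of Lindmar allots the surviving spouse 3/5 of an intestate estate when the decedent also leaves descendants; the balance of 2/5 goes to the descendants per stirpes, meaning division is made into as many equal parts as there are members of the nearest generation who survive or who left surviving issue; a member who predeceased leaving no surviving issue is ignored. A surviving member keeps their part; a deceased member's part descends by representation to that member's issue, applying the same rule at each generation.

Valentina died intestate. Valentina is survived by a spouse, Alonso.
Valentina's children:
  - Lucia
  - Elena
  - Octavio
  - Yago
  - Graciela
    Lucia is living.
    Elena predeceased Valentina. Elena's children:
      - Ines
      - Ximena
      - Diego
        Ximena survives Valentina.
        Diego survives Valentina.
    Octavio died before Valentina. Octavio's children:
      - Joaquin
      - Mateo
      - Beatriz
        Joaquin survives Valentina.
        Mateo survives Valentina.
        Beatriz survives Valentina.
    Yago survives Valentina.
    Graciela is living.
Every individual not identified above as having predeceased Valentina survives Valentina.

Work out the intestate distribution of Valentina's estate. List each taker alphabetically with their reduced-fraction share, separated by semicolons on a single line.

Alonso, as surviving spouse, takes 3/5.
The remaining 2/5 passes to Valentina's descendants per stirpes.
The 2/5 is divided into 5 equal shares of 2/25 among Lucia, Elena, Octavio, Yago, Graciela.
Lucia is living and takes 2/25.
Elena predeceased; the 2/25 allotted to Elena's branch passes to Elena's issue by representation.
The 2/25 is divided into 3 equal shares of 2/75 among Ines, Ximena, Diego.
Ines is living and takes 2/75.
Ximena is living and takes 2/75.
Diego is living and takes 2/75.
Octavio predeceased; the 2/25 allotted to Octavio's branch passes to Octavio's issue by representation.
The 2/25 is divided into 3 equal shares of 2/75 among Joaquin, Mateo, Beatriz.
Joaquin is living and takes 2/75.
Mateo is living and takes 2/75.
Beatriz is living and takes 2/75.
Yago is living and takes 2/25.
Graciela is living and takes 2/25.

Alonso 3/5; Beatriz 2/75; Diego 2/75; Graciela 2/25; Ines 2/75; Joaquin 2/75; Lucia 2/25; Mateo 2/75; Ximena 2/75; Yago 2/25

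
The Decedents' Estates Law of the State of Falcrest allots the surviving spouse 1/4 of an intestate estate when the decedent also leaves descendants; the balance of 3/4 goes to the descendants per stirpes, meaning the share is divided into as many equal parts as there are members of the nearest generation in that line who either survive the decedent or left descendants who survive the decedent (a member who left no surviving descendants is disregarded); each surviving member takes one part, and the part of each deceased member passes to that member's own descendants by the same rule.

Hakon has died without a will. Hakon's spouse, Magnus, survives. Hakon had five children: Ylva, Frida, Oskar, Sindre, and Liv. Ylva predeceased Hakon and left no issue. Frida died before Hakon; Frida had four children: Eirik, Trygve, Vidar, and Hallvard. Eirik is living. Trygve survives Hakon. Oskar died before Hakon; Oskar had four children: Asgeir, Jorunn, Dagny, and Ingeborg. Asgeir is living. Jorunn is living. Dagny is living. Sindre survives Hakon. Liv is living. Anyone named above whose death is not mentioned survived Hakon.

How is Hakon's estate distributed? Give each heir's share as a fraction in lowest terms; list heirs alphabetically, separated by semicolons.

Magnus, as surviving spouse, takes 1/4.
The remaining 3/4 passes to Hakon's descendants per stirpes.
Ylva left no surviving issue, so that branch lapses and is disregarded.
The 3/4 is divided into 4 equal shares of 3/16 among Frida, Oskar, Sindre, Liv.
Frida predeceased; the 3/16 allotted to Frida's branch passes to Frida's issue by representation.
The 3/16 is divided into 4 equal shares of 3/64 among Eirik, Trygve, Vidar, Hallvard.
Eirik is living and takes 3/64.
Trygve is living and takes 3/64.
Vidar is living and takes 3/64.
Hallvard is living and takes 3/64.
Oskar predeceased; the 3/16 allotted to Oskar's branch passes to Oskar's issue by representation.
The 3/16 is divided into 4 equal shares of 3/64 among Asgeir, Jorunn, Dagny, Ingeborg.
Asgeir is living and takes 3/64.
Jorunn is living and takes 3/64.
Dagny is living and takes 3/64.
Ingeborg is living and takes 3/64.
Sindre is living and takes 3/16.
Liv is living and takes 3/16.

Asgeir 3/64; Dagny 3/64; Eirik 3/64; Hallvard 3/64; Ingeborg 3/64; Jorunn 3/64; Liv 3/16; Magnus 1/4; Sindre 3/16; Trygve 3/64; Vidar 3/64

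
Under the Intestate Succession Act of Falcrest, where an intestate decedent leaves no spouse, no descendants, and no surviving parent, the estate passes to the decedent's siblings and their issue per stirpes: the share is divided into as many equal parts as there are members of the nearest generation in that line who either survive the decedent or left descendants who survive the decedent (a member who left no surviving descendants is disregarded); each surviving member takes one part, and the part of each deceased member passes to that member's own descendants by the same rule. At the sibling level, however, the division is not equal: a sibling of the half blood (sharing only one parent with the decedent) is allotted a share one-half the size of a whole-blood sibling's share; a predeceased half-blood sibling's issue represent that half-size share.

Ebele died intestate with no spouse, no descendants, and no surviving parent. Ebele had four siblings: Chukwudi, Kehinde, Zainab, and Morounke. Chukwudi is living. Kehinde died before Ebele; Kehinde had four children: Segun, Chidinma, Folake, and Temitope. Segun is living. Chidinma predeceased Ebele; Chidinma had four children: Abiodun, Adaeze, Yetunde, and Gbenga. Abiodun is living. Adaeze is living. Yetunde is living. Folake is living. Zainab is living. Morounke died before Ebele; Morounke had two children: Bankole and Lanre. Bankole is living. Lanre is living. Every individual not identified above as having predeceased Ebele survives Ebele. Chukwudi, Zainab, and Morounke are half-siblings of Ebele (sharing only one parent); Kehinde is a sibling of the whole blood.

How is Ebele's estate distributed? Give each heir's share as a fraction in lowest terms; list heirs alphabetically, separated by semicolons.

No spouse, descendants, or parent survives, so the estate passes to Ebele's siblings per stirpes.
Half-blood siblings count for one-half the weight of whole-blood siblings at the initial division.
Dividing 1 in proportion to weights (total weight 5/2): Chukwudi (weight 1/2) → 1/5; Kehinde (weight 1) → 2/5; Zainab (weight 1/2) → 1/5; Morounke (weight 1/2) → 1/5.
Chukwudi is living and takes 1/5.
Kehinde predeceased; the 2/5 allotted to Kehinde's branch passes to Kehinde's issue by representation.
The 2/5 is divided into 4 equal shares of 1/10 among Segun, Chidinma, Folake, Temitope.
Segun is living and takes 1/10.
Chidinma predeceased; the 1/10 allotted to Chidinma's branch passes to Chidinma's issue by representation.
The 1/10 is divided into 4 equal shares of 1/40 among Abiodun, Adaeze, Yetunde, Gbenga.
Abiodun is living and takes 1/40.
Adaeze is living and takes 1/40.
Yetunde is living and takes 1/40.
Gbenga is living and takes 1/40.
Folake is living and takes 1/10.
Temitope is living and takes 1/10.
Zainab is living and takes 1/5.
Morounke predeceased; the 1/5 allotted to Morounke's branch passes to Morounke's issue by representation.
The 1/5 is divided into 2 equal shares of 1/10 among Bankole, Lanre.
Bankole is living and takes 1/10.
Lanre is living and takes 1/10.

Abiodun 1/40; Adaeze 1/40; Bankole 1/10; Chukwudi 1/5; Folake 1/10; Gbenga 1/40; Lanre 1/10; Segun 1/10; Temitope 1/10; Yetunde 1/40; Zainab 1/5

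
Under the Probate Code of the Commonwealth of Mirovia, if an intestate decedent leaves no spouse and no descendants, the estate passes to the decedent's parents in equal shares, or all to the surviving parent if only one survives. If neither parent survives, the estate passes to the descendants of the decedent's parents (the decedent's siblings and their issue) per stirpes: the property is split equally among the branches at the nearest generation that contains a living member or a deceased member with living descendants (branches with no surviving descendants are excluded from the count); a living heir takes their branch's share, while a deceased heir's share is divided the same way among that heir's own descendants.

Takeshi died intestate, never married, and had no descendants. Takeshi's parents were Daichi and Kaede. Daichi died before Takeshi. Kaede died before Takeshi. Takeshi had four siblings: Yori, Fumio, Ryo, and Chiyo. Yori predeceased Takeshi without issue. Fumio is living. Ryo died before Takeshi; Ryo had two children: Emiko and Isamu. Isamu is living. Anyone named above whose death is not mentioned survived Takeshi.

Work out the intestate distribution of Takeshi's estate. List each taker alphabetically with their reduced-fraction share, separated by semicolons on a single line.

Neither parent survives and there are no descendants, so the estate passes to Takeshi's siblings and their issue per stirpes.
Yori left no surviving issue, so that branch lapses and is disregarded.
The estate is divided into 3 equal shares of 1/3 among Fumio, Ryo, Chiyo.
Fumio is living and takes 1/3.
Ryo predeceased; the 1/3 allotted to Ryo's branch passes to Ryo's issue by representation.
The 1/3 is divided into 2 equal shares of 1/6 among Emiko, Isamu.
Emiko is living and takes 1/6.
Isamu is living and takes 1/6.
Chiyo is living and takes 1/3.

Chiyo 1/3; Emiko 1/6; Fumio 1/3; Isamu 1/6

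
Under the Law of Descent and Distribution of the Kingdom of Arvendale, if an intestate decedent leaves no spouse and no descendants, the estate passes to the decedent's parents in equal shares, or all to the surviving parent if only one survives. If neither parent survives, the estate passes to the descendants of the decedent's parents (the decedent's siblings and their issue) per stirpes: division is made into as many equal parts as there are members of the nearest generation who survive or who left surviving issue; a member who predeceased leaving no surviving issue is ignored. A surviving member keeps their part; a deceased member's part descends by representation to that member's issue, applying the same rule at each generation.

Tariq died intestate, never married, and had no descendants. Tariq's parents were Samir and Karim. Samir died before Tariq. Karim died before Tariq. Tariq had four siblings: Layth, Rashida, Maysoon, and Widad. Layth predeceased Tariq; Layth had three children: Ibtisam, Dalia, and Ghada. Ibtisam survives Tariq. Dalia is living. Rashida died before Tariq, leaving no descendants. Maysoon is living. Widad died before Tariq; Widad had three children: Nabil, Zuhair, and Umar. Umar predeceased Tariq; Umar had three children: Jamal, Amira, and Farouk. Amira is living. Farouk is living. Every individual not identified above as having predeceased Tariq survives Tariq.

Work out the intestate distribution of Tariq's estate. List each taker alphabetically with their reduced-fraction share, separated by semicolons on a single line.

Neither parent survives and there are no descendants, so the estate passes to Tariq's siblings and their issue per stirpes.
Rashida left no surviving issue, so that branch lapses and is disregarded.
The estate is divided into 3 equal shares of 1/3 among Layth, Maysoon, Widad.
Layth predeceased; the 1/3 allotted to Layth's branch passes to Layth's issue by representation.
The 1/3 is divided into 3 equal shares of 1/9 among Ibtisam, Dalia, Ghada.
Ibtisam is living and takes 1/9.
Dalia is living and takes 1/9.
Ghada is living and takes 1/9.
Maysoon is living and takes 1/3.
Widad predeceased; the 1/3 allotted to Widad's branch passes to Widad's issue by representation.
The 1/3 is divided into 3 equal shares of 1/9 among Nabil, Zuhair, Umar.
Nabil is living and takes 1/9.
Zuhair is living and takes 1/9.
Umar predeceased; the 1/9 allotted to Umar's branch passes to Umar's issue by representation.
The 1/9 is divided into 3 equal shares of 1/27 among Jamal, Amira, Farouk.
Jamal is living and takes 1/27.
Amira is living and takes 1/27.
Farouk is living and takes 1/27.

Amira 1/27; Dalia 1/9; Farouk 1/27; Ghada 1/9; Ibtisam 1/9; Jamal 1/27; Maysoon 1/3; Nabil 1/9; Zuhair 1/9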